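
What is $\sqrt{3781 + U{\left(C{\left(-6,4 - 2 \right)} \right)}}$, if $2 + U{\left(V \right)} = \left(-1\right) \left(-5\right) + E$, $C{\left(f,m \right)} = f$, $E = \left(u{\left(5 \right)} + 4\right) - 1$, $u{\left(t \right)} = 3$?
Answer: $\sqrt{3790} \approx 61.563$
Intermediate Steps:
$E = 6$ ($E = \left(3 + 4\right) - 1 = 7 - 1 = 6$)
$U{\left(V \right)} = 9$ ($U{\left(V \right)} = -2 + \left(\left(-1\right) \left(-5\right) + 6\right) = -2 + \left(5 + 6\right) = -2 + 11 = 9$)
$\sqrt{3781 + U{\left(C{\left(-6,4 - 2 \right)} \right)}} = \sqrt{3781 + 9} = \sqrt{3790}$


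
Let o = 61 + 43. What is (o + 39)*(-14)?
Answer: -2002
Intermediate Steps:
o = 104
(o + 39)*(-14) = (104 + 39)*(-14) = 143*(-14) = -2002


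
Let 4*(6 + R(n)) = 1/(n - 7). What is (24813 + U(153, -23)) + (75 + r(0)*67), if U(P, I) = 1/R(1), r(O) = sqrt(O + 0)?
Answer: 3608736/145 ≈ 24888.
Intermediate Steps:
R(n) = -6 + 1/(4*(-7 + n)) (R(n) = -6 + 1/(4*(n - 7)) = -6 + 1/(4*(-7 + n)))
r(O) = sqrt(O)
U(P, I) = -24/145 (U(P, I) = 1/((169 - 24*1)/(4*(-7 + 1))) = 1/((1/4)*(169 - 24)/(-6)) = 1/((1/4)*(-1/6)*145) = 1/(-145/24) = -24/145)
(24813 + U(153, -23)) + (75 + r(0)*67) = (24813 - 24/145) + (75 + sqrt(0)*67) = 3597861/145 + (75 + 0*67) = 3597861/145 + (75 + 0) = 3597861/145 + 75 = 3608736/145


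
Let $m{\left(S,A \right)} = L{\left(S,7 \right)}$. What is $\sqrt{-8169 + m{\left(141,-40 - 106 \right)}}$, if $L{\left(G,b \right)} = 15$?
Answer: $3 i \sqrt{906} \approx 90.3 i$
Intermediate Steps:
$m{\left(S,A \right)} = 15$
$\sqrt{-8169 + m{\left(141,-40 - 106 \right)}} = \sqrt{-8169 + 15} = \sqrt{-8154} = 3 i \sqrt{906}$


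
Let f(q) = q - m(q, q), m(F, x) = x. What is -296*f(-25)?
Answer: 0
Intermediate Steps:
f(q) = 0 (f(q) = q - q = 0)
-296*f(-25) = -296*0 = 0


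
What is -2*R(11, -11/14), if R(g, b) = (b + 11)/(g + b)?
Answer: -2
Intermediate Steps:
R(g, b) = (11 + b)/(b + g)
-2*R(11, -11/14) = -2*(11 - 11/14)/(-11/14 + 11) = -2*143/(143/14*14) = -28*143/(143*14) = -2*1 = -2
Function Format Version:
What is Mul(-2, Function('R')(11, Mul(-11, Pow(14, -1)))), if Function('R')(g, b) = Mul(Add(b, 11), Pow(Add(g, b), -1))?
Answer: -2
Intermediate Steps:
Function('R')(g, b) = Mul(Pow(Add(b, g), -1), Add(11, b)) (Function('R')(g, b) = Mul(Add(11, b), Pow(Add(b, g), -1)) = Mul(Pow(Add(b, g), -1), Add(11, b)))
Mul(-2, Function('R')(11, Mul(-11, Pow(14, -1)))) = Mul(-2, Mul(Pow(Add(Mul(-11, Pow(14, -1)), 11), -1), Add(11, Mul(-11, Pow(14, -1))))) = Mul(-2, Mul(Pow(Add(Mul(-11, Rational(1, 14)), 11), -1), Add(11, Mul(-11, Rational(1, 14))))) = Mul(-2, Mul(Pow(Add(Rational(-11, 14), 11), -1), Add(11, Rational(-11, 14)))) = Mul(-2, Mul(Pow(Rational(143, 14), -1), Rational(143, 14))) = Mul(-2, Mul(Rational(14, 143), Rational(143, 14))) = Mul(-2, 1) = -2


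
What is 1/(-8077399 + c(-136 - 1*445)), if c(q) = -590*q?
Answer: -1/7734609 ≈ -1.2929e-7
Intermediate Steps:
1/(-8077399 + c(-136 - 1*445)) = 1/(-8077399 - 590*(-136 - 1*445)) = 1/(-8077399 - 590*(-136 - 445)) = 1/(-8077399 - 590*(-581)) = 1/(-8077399 + 342790) = 1/(-7734609) = -1/7734609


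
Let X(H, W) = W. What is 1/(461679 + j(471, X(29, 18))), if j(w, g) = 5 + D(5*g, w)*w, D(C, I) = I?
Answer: 1/683525 ≈ 1.4630e-6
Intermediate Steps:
j(w, g) = 5 + w² (j(w, g) = 5 + w*w = 5 + w²)
1/(461679 + j(471, X(29, 18))) = 1/(461679 + (5 + 471²)) = 1/(461679 + (5 + 221841)) = 1/(461679 + 221846) = 1/683525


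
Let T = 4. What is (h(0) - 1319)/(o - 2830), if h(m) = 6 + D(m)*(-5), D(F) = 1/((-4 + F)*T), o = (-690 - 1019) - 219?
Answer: 7001/25376 ≈ 0.27589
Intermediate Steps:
o = -1928 (o = -1709 - 219 = -1928)
D(F) = 1/(-16 + 4*F) (D(F) = 1/((-4 + F)*4) = 1/(-16 + 4*F))
h(m) = 6 - 5/(4*(-4 + m)) (h(m) = 6 + (1/(4*(-4 + m)))*(-5) = 6 - 5/(4*(-4 + m)))
(h(0) - 1319)/(o - 2830) = ((-101 + 24*0)/(4*(-4 + 0)) - 1319)/(-1928 - 2830) = ((¼)*(-101 + 0)/(-4) - 1319)/(-4758) = ((¼)*(-¼)*(-101) - 1319)*(-1/4758) = (101/16 - 1319)*(-1/4758) = -21003/16*(-1/4758) = 7001/25376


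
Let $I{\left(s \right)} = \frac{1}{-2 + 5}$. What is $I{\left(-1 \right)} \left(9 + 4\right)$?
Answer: $\frac{13}{3} \approx 4.3333$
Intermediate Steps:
$I{\left(s \right)} = \frac{1}{3}$
$I{\left(-1 \right)} \left(9 + 4\right) = \frac{9 + 4}{3} = \frac{1}{3} \cdot 13 = \frac{13}{3}$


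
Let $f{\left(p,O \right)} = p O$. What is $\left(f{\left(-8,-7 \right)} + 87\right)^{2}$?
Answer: $20449$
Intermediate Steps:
$f{\left(p,O \right)} = O p$
$\left(f{\left(-8,-7 \right)} + 87\right)^{2} = \left(\left(-7\right) \left(-8\right) + 87\right)^{2} = \left(56 + 87\right)^{2} = 143^{2} = 20449$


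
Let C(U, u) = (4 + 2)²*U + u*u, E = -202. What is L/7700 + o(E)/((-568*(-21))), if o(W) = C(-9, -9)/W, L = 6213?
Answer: 25462281/31552400 ≈ 0.80698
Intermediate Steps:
C(U, u) = u² + 36*U (C(U, u) = 6²*U + u² = 36*U + u² = u² + 36*U)
o(W) = -243/W (o(W) = ((-9)² + 36*(-9))/W = (81 - 324)/W = -243/W)
L/7700 + o(E)/((-568*(-21))) = 6213/7700 + (-243/(-202))/((-568*(-21))) = 6213*(1/7700) - 243*(-1/202)/11928 = 6213/7700 + (243/202)*(1/11928) = 6213/7700 + 81/803152 = 25462281/31552400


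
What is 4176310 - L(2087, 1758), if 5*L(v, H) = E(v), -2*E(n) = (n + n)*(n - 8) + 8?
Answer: 25220427/5 ≈ 5.0441e+6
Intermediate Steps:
E(n) = -4 - n*(-8 + n) (E(n) = -((n + n)*(n - 8) + 8)/2 = -((2*n)*(-8 + n) + 8)/2 = -(2*n*(-8 + n) + 8)/2 = -(8 + 2*n*(-8 + n))/2 = -4 - n*(-8 + n))
L(v, H) = -4/5 - v**2/5 + 8*v/5 (L(v, H) = (-4 - v**2 + 8*v)/5 = -4/5 - v**2/5 + 8*v/5)
4176310 - L(2087, 1758) = 4176310 - (-4/5 - 1/5*2087**2 + (8/5)*2087) = 4176310 - (-4/5 - 1/5*4355569 + 16696/5) = 4176310 - (-4/5 - 4355569/5 + 16696/5) = 4176310 - 1*(-4338877/5) = 4176310 + 4338877/5 = 25220427/5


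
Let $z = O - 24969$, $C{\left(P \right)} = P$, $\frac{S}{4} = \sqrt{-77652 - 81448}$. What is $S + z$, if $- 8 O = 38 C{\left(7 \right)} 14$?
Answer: $- \frac{50869}{2} + 40 i \sqrt{1591} \approx -25435.0 + 1595.5 i$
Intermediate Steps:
$S = 40 i \sqrt{1591}$ ($S = 4 \sqrt{-77652 - 81448} = 4 \sqrt{-159100} = 4 \cdot 10 i \sqrt{1591} = 40 i \sqrt{1591} \approx 1595.5 i$)
$O = - \frac{931}{2}$ ($O = - \frac{38 \cdot 7 \cdot 14}{8} = - \frac{266 \cdot 14}{8} = \left(- \frac{1}{8}\right) 3724 = - \frac{931}{2} \approx -465.5$)
$z = - \frac{50869}{2}$ ($z = - \frac{931}{2} - 24969 = - \frac{50869}{2} \approx -25435.0$)
$S + z = 40 i \sqrt{1591} - \frac{50869}{2} = - \frac{50869}{2} + 40 i \sqrt{1591}$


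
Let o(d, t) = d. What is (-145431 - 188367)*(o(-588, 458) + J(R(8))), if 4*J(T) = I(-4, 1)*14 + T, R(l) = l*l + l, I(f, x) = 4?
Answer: 185591688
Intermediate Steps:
R(l) = l + l² (R(l) = l² + l = l + l²)
J(T) = 14 + T/4 (J(T) = (4*14 + T)/4 = (56 + T)/4 = 14 + T/4)
(-145431 - 188367)*(o(-588, 458) + J(R(8))) = (-145431 - 188367)*(-588 + (14 + (8*(1 + 8))/4)) = -333798*(-588 + (14 + (8*9)/4)) = -333798*(-588 + (14 + (¼)*72)) = -333798*(-588 + (14 + 18)) = -333798*(-588 + 32) = -333798*(-556) = 185591688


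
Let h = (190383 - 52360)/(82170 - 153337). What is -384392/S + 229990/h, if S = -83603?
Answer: -1368335628545974/11539136869 ≈ -1.1858e+5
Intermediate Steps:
h = -138023/71167 (h = 138023/(-71167) = 138023*(-1/71167) = -138023/71167 ≈ -1.9394)
-384392/S + 229990/h = -384392/(-83603) + 229990/(-138023/71167) = -384392*(-1/83603) + 229990*(-71167/138023) = 384392/83603 - 16367698330/138023 = -1368335628545974/11539136869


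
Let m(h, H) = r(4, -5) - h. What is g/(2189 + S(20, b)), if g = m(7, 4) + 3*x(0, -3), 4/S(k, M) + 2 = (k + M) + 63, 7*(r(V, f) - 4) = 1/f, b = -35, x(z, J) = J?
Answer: -9683/1762215 ≈ -0.0054948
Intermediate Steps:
r(V, f) = 4 + 1/(7*f)
S(k, M) = 4/(61 + M + k) (S(k, M) = 4/(-2 + ((k + M) + 63)) = 4/(-2 + ((M + k) + 63)) = 4/(-2 + (63 + M + k)) = 4/(61 + M + k))
m(h, H) = 139/35 - h (m(h, H) = (4 + (⅐)/(-5)) - h = (4 + (⅐)*(-⅕)) - h = (4 - 1/35) - h = 139/35 - h)
g = -421/35 (g = (139/35 - 1*7) + 3*(-3) = (139/35 - 7) - 9 = -106/35 - 9 = -421/35 ≈ -12.029)
g/(2189 + S(20, b)) = -421/(35*(2189 + 4/(61 - 35 + 20))) = -421/(35*(2189 + 4/46)) = -421/(35*(2189 + 4*(1/46))) = -421/(35*(2189 + 2/23)) = -421/(35*50349/23) = -421/35*23/50349 = -9683/1762215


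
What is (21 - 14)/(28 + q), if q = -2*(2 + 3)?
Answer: 7/18 ≈ 0.38889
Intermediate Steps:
q = -10 (q = -2*5 = -10)
(21 - 14)/(28 + q) = (21 - 14)/(28 - 10) = 7/18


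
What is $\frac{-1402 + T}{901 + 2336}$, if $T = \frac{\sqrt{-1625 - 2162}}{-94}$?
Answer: $- \frac{1402}{3237} - \frac{i \sqrt{3787}}{304278} \approx -0.43312 - 0.00020224 i$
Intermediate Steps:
$T = - \frac{i \sqrt{3787}}{94}$ ($T = \sqrt{-3787} \left(- \frac{1}{94}\right) = i \sqrt{3787} \left(- \frac{1}{94}\right) = - \frac{i \sqrt{3787}}{94} \approx - 0.65467 i$)
$\frac{-1402 + T}{901 + 2336} = \frac{-1402 - \frac{i \sqrt{3787}}{94}}{901 + 2336} = \frac{-1402 - \frac{i \sqrt{3787}}{94}}{3237} = \left(-1402 - \frac{i \sqrt{3787}}{94}\right) \frac{1}{3237} = - \frac{1402}{3237} - \frac{i \sqrt{3787}}{304278}$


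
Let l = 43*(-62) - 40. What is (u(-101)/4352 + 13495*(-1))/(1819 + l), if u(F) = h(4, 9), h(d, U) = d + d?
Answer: 7341279/482528 ≈ 15.214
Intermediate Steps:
h(d, U) = 2*d
u(F) = 8 (u(F) = 2*4 = 8)
l = -2706 (l = -2666 - 40 = -2706)
(u(-101)/4352 + 13495*(-1))/(1819 + l) = (8/4352 + 13495*(-1))/(1819 - 2706) = (8*(1/4352) - 13495)/(-887) = (1/544 - 13495)*(-1/887) = -7341279/544*(-1/887) = 7341279/482528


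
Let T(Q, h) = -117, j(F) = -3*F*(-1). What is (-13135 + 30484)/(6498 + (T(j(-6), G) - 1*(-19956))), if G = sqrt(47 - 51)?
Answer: 5783/8779 ≈ 0.65873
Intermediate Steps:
j(F) = 3*F
G = 2*I (G = sqrt(-4) = 2*I ≈ 2.0*I)
(-13135 + 30484)/(6498 + (T(j(-6), G) - 1*(-19956))) = (-13135 + 30484)/(6498 + (-117 - 1*(-19956))) = 17349/(6498 + (-117 + 19956)) = 17349/(6498 + 19839) = 17349/26337 = 17349*(1/26337) = 5783/8779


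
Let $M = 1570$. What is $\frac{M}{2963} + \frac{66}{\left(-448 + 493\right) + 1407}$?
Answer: $\frac{37503}{65186} \approx 0.57532$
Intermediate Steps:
$\frac{M}{2963} + \frac{66}{\left(-448 + 493\right) + 1407} = \frac{1570}{2963} + \frac{66}{\left(-448 + 493\right) + 1407} = 1570 \cdot \frac{1}{2963} + \frac{66}{45 + 1407} = \frac{1570}{2963} + \frac{66}{1452} = \frac{1570}{2963} + 66 \cdot \frac{1}{1452} = \frac{1570}{2963} + \frac{1}{22} = \frac{37503}{65186}$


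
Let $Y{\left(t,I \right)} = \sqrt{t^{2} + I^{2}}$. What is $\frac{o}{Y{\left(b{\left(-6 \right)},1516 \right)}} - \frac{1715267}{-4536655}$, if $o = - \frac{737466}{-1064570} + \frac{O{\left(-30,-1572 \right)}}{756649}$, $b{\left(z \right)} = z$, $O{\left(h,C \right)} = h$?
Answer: $\frac{1715267}{4536655} + \frac{14683446693 \sqrt{574573}}{24359047311688310} \approx 0.37855$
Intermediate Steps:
$Y{\left(t,I \right)} = \sqrt{I^{2} + t^{2}}$
$o = \frac{14683446693}{21197521735}$ ($o = - \frac{737466}{-1064570} - \frac{30}{756649} = \left(-737466\right) \left(- \frac{1}{1064570}\right) - \frac{30}{756649} = \frac{19407}{28015} - \frac{30}{756649} = \frac{14683446693}{21197521735} \approx 0.6927$)
$\frac{o}{Y{\left(b{\left(-6 \right)},1516 \right)}} - \frac{1715267}{-4536655} = \frac{14683446693}{21197521735 \sqrt{1516^{2} + \left(-6\right)^{2}}} - \frac{1715267}{-4536655} = \frac{14683446693}{21197521735 \sqrt{2298256 + 36}} - - \frac{1715267}{4536655} = \frac{14683446693}{21197521735 \sqrt{2298292}} + \frac{1715267}{4536655} = \frac{14683446693}{21197521735 \cdot 2 \sqrt{574573}} + \frac{1715267}{4536655} = \frac{14683446693 \frac{\sqrt{574573}}{1149146}}{21197521735} + \frac{1715267}{4536655} = \frac{14683446693 \sqrt{574573}}{24359047311688310} + \frac{1715267}{4536655} = \frac{1715267}{4536655} + \frac{14683446693 \sqrt{574573}}{24359047311688310}$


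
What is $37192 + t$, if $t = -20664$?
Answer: $16528$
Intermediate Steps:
$37192 + t = 37192 - 20664 = 16528$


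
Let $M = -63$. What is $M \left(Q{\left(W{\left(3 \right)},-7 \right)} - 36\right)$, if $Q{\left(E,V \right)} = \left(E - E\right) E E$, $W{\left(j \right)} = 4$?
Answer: $2268$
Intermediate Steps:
$Q{\left(E,V \right)} = 0$ ($Q{\left(E,V \right)} = 0 E^{2} = 0$)
$M \left(Q{\left(W{\left(3 \right)},-7 \right)} - 36\right) = - 63 \left(0 - 36\right) = \left(-63\right) \left(-36\right) = 2268$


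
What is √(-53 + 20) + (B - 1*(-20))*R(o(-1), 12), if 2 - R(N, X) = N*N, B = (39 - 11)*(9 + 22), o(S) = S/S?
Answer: 888 + I*√33 ≈ 888.0 + 5.7446*I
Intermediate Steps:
o(S) = 1
B = 868 (B = 28*31 = 868)
R(N, X) = 2 - N² (R(N, X) = 2 - N*N = 2 - N²)
√(-53 + 20) + (B - 1*(-20))*R(o(-1), 12) = √(-53 + 20) + (868 - 1*(-20))*(2 - 1*1²) = √(-33) + (868 + 20)*(2 - 1*1) = I*√33 + 888*(2 - 1) = I*√33 + 888*1 = I*√33 + 888 = 888 + I*√33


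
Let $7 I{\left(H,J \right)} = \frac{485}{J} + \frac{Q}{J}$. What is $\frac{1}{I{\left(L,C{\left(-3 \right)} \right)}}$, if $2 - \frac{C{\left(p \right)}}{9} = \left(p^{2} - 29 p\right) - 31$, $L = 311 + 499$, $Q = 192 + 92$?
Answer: $- \frac{3969}{769} \approx -5.1612$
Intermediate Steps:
$Q = 284$
$L = 810$
$C{\left(p \right)} = 297 - 9 p^{2} + 261 p$ ($C{\left(p \right)} = 18 - 9 \left(\left(p^{2} - 29 p\right) - 31\right) = 18 - 9 \left(-31 + p^{2} - 29 p\right) = 18 + \left(279 - 9 p^{2} + 261 p\right) = 297 - 9 p^{2} + 261 p$)
$I{\left(H,J \right)} = \frac{769}{7 J}$ ($I{\left(H,J \right)} = \frac{\frac{485}{J} + \frac{284}{J}}{7} = \frac{769 \frac{1}{J}}{7} = \frac{769}{7 J}$)
$\frac{1}{I{\left(L,C{\left(-3 \right)} \right)}} = \frac{1}{\frac{769}{7} \frac{1}{297 - 9 \left(-3\right)^{2} + 261 \left(-3\right)}} = \frac{1}{\frac{769}{7} \frac{1}{297 - 81 - 783}} = \frac{1}{\frac{769}{7} \frac{1}{-567}} = \frac{1}{\frac{769}{7} \left(- \frac{1}{567}\right)} = \frac{1}{- \frac{769}{3969}} = - \frac{3969}{769}$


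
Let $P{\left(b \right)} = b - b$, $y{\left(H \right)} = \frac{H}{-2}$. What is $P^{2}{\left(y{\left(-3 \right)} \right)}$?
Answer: $0$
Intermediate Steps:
$y{\left(H \right)} = - \frac{H}{2}$ ($y{\left(H \right)} = H \left(- \frac{1}{2}\right) = - \frac{H}{2}$)
$P{\left(b \right)} = 0$
$P^{2}{\left(y{\left(-3 \right)} \right)} = 0^{2} = 0$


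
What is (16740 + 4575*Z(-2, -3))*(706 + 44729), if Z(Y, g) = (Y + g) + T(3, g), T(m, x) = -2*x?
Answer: 968447025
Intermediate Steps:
Z(Y, g) = Y - g (Z(Y, g) = (Y + g) - 2*g = Y - g)
(16740 + 4575*Z(-2, -3))*(706 + 44729) = (16740 + 4575*(-2 - 1*(-3)))*(706 + 44729) = (16740 + 4575*(-2 + 3))*45435 = (16740 + 4575*1)*45435 = (16740 + 4575)*45435 = 21315*45435 = 968447025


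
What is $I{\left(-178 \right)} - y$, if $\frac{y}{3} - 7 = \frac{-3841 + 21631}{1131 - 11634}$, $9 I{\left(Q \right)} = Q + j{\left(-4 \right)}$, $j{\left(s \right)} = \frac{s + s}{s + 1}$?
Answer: $- \frac{371807}{10503} \approx -35.4$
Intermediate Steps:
$j{\left(s \right)} = \frac{2 s}{1 + s}$
$I{\left(Q \right)} = \frac{8}{27} + \frac{Q}{9}$ ($I{\left(Q \right)} = \frac{Q + 2 \left(-4\right) \frac{1}{1 - 4}}{9} = \frac{Q + 2 \left(-4\right) \frac{1}{-3}}{9} = \frac{Q + 2 \left(-4\right) \left(- \frac{1}{3}\right)}{9} = \frac{Q + \frac{8}{3}}{9} = \frac{\frac{8}{3} + Q}{9} = \frac{8}{27} + \frac{Q}{9}$)
$y = \frac{18577}{1167}$ ($y = 21 + 3 \frac{-3841 + 21631}{1131 - 11634} = 21 + 3 \frac{17790}{-10503} = 21 + 3 \cdot 17790 \left(- \frac{1}{10503}\right) = 21 + 3 \left(- \frac{5930}{3501}\right) = 21 - \frac{5930}{1167} = \frac{18577}{1167} \approx 15.919$)
$I{\left(-178 \right)} - y = \left(\frac{8}{27} + \frac{1}{9} \left(-178\right)\right) - \frac{18577}{1167} = \left(\frac{8}{27} - \frac{178}{9}\right) - \frac{18577}{1167} = - \frac{526}{27} - \frac{18577}{1167} = - \frac{371807}{10503}$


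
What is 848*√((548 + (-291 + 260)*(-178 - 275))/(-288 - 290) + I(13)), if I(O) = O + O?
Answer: 424*√874/17 ≈ 737.35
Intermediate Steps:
I(O) = 2*O
848*√((548 + (-291 + 260)*(-178 - 275))/(-288 - 290) + I(13)) = 848*√((548 + (-291 + 260)*(-178 - 275))/(-288 - 290) + 2*13) = 848*√((548 - 31*(-453))/(-578) + 26) = 848*√((548 + 14043)*(-1/578) + 26) = 848*√(14591*(-1/578) + 26) = 848*√(-14591/578 + 26) = 848*√(437/578) = 848*(√874/34) = 424*√874/17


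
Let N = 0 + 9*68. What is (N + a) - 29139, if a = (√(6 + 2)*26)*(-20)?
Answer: -28527 - 1040*√2 ≈ -29998.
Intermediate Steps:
a = -1040*√2 (a = (√8*26)*(-20) = ((2*√2)*26)*(-20) = (52*√2)*(-20) = -1040*√2 ≈ -1470.8)
N = 612 (N = 0 + 612 = 612)
(N + a) - 29139 = (612 - 1040*√2) - 29139 = -28527 - 1040*√2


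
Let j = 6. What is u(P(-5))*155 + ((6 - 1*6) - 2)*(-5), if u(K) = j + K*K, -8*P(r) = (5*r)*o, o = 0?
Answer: 940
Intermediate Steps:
P(r) = 0 (P(r) = -5*r*0/8 = -⅛*0 = 0)
u(K) = 6 + K² (u(K) = 6 + K*K = 6 + K²)
u(P(-5))*155 + ((6 - 1*6) - 2)*(-5) = (6 + 0²)*155 + ((6 - 1*6) - 2)*(-5) = (6 + 0)*155 + ((6 - 6) - 2)*(-5) = 6*155 + (0 - 2)*(-5) = 930 - 2*(-5) = 930 + 10 = 940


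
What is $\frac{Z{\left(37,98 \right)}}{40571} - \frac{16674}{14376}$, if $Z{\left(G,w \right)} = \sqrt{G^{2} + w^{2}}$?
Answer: $- \frac{2779}{2396} + \frac{\sqrt{10973}}{40571} \approx -1.1573$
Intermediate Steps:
$\frac{Z{\left(37,98 \right)}}{40571} - \frac{16674}{14376} = \frac{\sqrt{37^{2} + 98^{2}}}{40571} - \frac{16674}{14376} = \sqrt{1369 + 9604} \cdot \frac{1}{40571} - \frac{2779}{2396} = \sqrt{10973} \cdot \frac{1}{40571} - \frac{2779}{2396} = \frac{\sqrt{10973}}{40571} - \frac{2779}{2396} = - \frac{2779}{2396} + \frac{\sqrt{10973}}{40571}$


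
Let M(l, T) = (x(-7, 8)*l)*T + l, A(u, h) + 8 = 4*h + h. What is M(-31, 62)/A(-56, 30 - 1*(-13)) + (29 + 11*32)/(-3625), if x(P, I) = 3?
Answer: -21092992/750375 ≈ -28.110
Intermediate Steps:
A(u, h) = -8 + 5*h (A(u, h) = -8 + (4*h + h) = -8 + 5*h)
M(l, T) = l + 3*T*l (M(l, T) = (3*l)*T + l = 3*T*l + l = l + 3*T*l)
M(-31, 62)/A(-56, 30 - 1*(-13)) + (29 + 11*32)/(-3625) = (-31*(1 + 3*62))/(-8 + 5*(30 - 1*(-13))) + (29 + 11*32)/(-3625) = (-31*(1 + 186))/(-8 + 5*(30 + 13)) + (29 + 352)*(-1/3625) = (-31*187)/(-8 + 5*43) + 381*(-1/3625) = -5797/(-8 + 215) - 381/3625 = -5797/207 - 381/3625 = -21092992/750375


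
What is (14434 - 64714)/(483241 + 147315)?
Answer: -12570/157639 ≈ -0.079739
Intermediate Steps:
(14434 - 64714)/(483241 + 147315) = -50280/630556 = -50280*1/630556 = -12570/157639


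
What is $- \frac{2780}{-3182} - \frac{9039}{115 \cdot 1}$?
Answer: $- \frac{618313}{7955} \approx -77.726$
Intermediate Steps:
$- \frac{2780}{-3182} - \frac{9039}{115 \cdot 1} = \left(-2780\right) \left(- \frac{1}{3182}\right) - \frac{9039}{115} = \frac{1390}{1591} - \frac{393}{5} = - \frac{618313}{7955}$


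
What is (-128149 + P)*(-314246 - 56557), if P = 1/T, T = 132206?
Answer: 6282169155964479/132206 ≈ 4.7518e+10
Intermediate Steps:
P = 1/132206 ≈ 7.5640e-6
(-128149 + P)*(-314246 - 56557) = (-128149 + 1/132206)*(-314246 - 56557) = -16942066693/132206*(-370803) = 6282169155964479/132206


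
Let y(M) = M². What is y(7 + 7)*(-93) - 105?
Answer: -18333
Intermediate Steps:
y(7 + 7)*(-93) - 105 = (7 + 7)²*(-93) - 105 = 14²*(-93) - 105 = 196*(-93) - 105 = -18228 - 105 = -18333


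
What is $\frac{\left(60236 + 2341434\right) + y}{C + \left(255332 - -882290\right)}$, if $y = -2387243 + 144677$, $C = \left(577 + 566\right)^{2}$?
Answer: $\frac{159104}{2444071} \approx 0.065098$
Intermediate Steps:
$C = 1306449$ ($C = 1143^{2} = 1306449$)
$y = -2242566$
$\frac{\left(60236 + 2341434\right) + y}{C + \left(255332 - -882290\right)} = \frac{\left(60236 + 2341434\right) - 2242566}{1306449 + \left(255332 - -882290\right)} = \frac{2401670 - 2242566}{1306449 + \left(255332 + 882290\right)} = \frac{159104}{1306449 + 1137622} = \frac{159104}{2444071}$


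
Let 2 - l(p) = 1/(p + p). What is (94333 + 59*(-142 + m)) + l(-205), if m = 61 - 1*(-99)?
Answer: 39112771/410 ≈ 95397.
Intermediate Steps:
l(p) = 2 - 1/(2*p) (l(p) = 2 - 1/(p + p) = 2 - 1/(2*p))
m = 160 (m = 61 + 99 = 160)
(94333 + 59*(-142 + m)) + l(-205) = (94333 + 59*(-142 + 160)) + (2 - ½/(-205)) = (94333 + 59*18) + (2 - ½*(-1/205)) = (94333 + 1062) + (2 + 1/410) = 95395 + 821/410 = 39112771/410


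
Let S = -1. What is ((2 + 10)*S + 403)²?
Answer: 152881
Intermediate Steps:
((2 + 10)*S + 403)² = ((2 + 10)*(-1) + 403)² = (12*(-1) + 403)² = (-12 + 403)² = 391² = 152881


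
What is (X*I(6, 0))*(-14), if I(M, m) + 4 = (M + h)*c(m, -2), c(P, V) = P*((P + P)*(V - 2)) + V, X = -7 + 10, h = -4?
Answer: 336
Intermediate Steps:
X = 3
c(P, V) = V + 2*P**2*(-2 + V) (c(P, V) = P*((2*P)*(-2 + V)) + V = P*(2*P*(-2 + V)) + V = 2*P**2*(-2 + V) + V = V + 2*P**2*(-2 + V))
I(M, m) = -4 + (-4 + M)*(-2 - 8*m**2) (I(M, m) = -4 + (M - 4)*(-2 - 4*m**2 + 2*(-2)*m**2) = -4 + (-4 + M)*(-2 - 4*m**2 - 4*m**2) = -4 + (-4 + M)*(-2 - 8*m**2))
(X*I(6, 0))*(-14) = (3*(4 + 32*0**2 - 2*6*(1 + 4*0**2)))*(-14) = (3*(4 + 32*0 - 2*6*(1 + 4*0)))*(-14) = (3*(4 + 0 - 2*6*(1 + 0)))*(-14) = (3*(4 + 0 - 2*6*1))*(-14) = (3*(4 + 0 - 12))*(-14) = (3*(-8))*(-14) = -24*(-14) = 336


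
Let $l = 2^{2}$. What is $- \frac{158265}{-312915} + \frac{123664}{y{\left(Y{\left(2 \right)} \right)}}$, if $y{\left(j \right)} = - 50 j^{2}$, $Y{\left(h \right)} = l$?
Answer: $- \frac{160707119}{1043050} \approx -154.07$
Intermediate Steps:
$l = 4$
$Y{\left(h \right)} = 4$
$- \frac{158265}{-312915} + \frac{123664}{y{\left(Y{\left(2 \right)} \right)}} = - \frac{158265}{-312915} + \frac{123664}{\left(-50\right) 4^{2}} = \left(-158265\right) \left(- \frac{1}{312915}\right) + \frac{123664}{\left(-50\right) 16} = \frac{10551}{20861} + \frac{123664}{-800} = \frac{10551}{20861} + 123664 \left(- \frac{1}{800}\right) = \frac{10551}{20861} - \frac{7729}{50} = - \frac{160707119}{1043050}$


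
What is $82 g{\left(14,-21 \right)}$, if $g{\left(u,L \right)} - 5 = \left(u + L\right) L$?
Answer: $12464$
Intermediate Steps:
$g{\left(u,L \right)} = 5 + L \left(L + u\right)$ ($g{\left(u,L \right)} = 5 + \left(u + L\right) L = 5 + \left(L + u\right) L = 5 + L \left(L + u\right)$)
$82 g{\left(14,-21 \right)} = 82 \left(5 + \left(-21\right)^{2} - 294\right) = 82 \left(5 + 441 - 294\right) = 82 \cdot 152 = 12464$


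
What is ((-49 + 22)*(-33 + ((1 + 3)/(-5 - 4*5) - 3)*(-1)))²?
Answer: 405700164/625 ≈ 6.4912e+5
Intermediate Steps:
((-49 + 22)*(-33 + ((1 + 3)/(-5 - 4*5) - 3)*(-1)))² = (-27*(-33 + (4/(-5 - 20) - 3)*(-1)))² = (-27*(-33 + (4/(-25) - 3)*(-1)))² = (-27*(-33 + (4*(-1/25) - 3)*(-1)))² = (-27*(-33 + (-4/25 - 3)*(-1)))² = (-27*(-33 - 79/25*(-1)))² = (-27*(-33 + 79/25))² = (-27*(-746/25))² = (20142/25)² = 405700164/625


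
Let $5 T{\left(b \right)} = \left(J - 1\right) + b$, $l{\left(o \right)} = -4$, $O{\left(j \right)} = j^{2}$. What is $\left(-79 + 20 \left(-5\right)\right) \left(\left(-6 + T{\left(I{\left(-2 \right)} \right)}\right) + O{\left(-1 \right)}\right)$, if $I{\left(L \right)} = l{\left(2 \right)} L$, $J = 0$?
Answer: $\frac{3222}{5} \approx 644.4$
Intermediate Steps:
$I{\left(L \right)} = - 4 L$
$T{\left(b \right)} = - \frac{1}{5} + \frac{b}{5}$ ($T{\left(b \right)} = \frac{\left(0 - 1\right) + b}{5} = \frac{-1 + b}{5} = - \frac{1}{5} + \frac{b}{5}$)
$\left(-79 + 20 \left(-5\right)\right) \left(\left(-6 + T{\left(I{\left(-2 \right)} \right)}\right) + O{\left(-1 \right)}\right) = \left(-79 + 20 \left(-5\right)\right) \left(\left(-6 - \left(\frac{1}{5} - \frac{\left(-4\right) \left(-2\right)}{5}\right)\right) + \left(-1\right)^{2}\right) = \left(-79 - 100\right) \left(\left(-6 + \left(- \frac{1}{5} + \frac{1}{5} \cdot 8\right)\right) + 1\right) = - 179 \left(\left(-6 + \left(- \frac{1}{5} + \frac{8}{5}\right)\right) + 1\right) = - 179 \left(\left(-6 + \frac{7}{5}\right) + 1\right) = - 179 \left(- \frac{23}{5} + 1\right) = \left(-179\right) \left(- \frac{18}{5}\right) = \frac{3222}{5}$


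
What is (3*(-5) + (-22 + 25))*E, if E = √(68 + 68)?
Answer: -24*√34 ≈ -139.94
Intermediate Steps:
E = 2*√34 (E = √136 = 2*√34 ≈ 11.662)
(3*(-5) + (-22 + 25))*E = (3*(-5) + (-22 + 25))*(2*√34) = (-15 + 3)*(2*√34) = -24*√34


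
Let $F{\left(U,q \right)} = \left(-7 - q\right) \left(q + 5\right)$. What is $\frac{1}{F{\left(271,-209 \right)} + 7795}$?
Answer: $- \frac{1}{33413} \approx -2.9928 \cdot 10^{-5}$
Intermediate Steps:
$F{\left(U,q \right)} = \left(-7 - q\right) \left(5 + q\right)$
$\frac{1}{F{\left(271,-209 \right)} + 7795} = \frac{1}{\left(-35 - \left(-209\right)^{2} - -2508\right) + 7795} = \frac{1}{\left(-35 - 43681 + 2508\right) + 7795} = \frac{1}{-41208 + 7795} = \frac{1}{-33413} = - \frac{1}{33413}$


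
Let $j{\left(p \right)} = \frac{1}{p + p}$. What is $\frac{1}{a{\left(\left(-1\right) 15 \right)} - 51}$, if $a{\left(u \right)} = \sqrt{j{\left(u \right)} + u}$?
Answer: $- \frac{1530}{78481} - \frac{i \sqrt{13530}}{78481} \approx -0.019495 - 0.0014821 i$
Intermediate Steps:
$j{\left(p \right)} = \frac{1}{2 p}$
$a{\left(u \right)} = \sqrt{u + \frac{1}{2 u}}$ ($a{\left(u \right)} = \sqrt{\frac{1}{2 u} + u} = \sqrt{u + \frac{1}{2 u}}$)
$\frac{1}{a{\left(\left(-1\right) 15 \right)} - 51} = \frac{1}{\frac{\sqrt{\frac{2}{\left(-1\right) 15} + 4 \left(\left(-1\right) 15\right)}}{2} - 51} = \frac{1}{\frac{\sqrt{\frac{2}{-15} + 4 \left(-15\right)}}{2} - 51} = \frac{1}{\frac{\sqrt{2 \left(- \frac{1}{15}\right) - 60}}{2} - 51} = \frac{1}{\frac{\sqrt{- \frac{2}{15} - 60}}{2} - 51} = \frac{1}{\frac{\sqrt{- \frac{902}{15}}}{2} - 51} = \frac{1}{\frac{\frac{1}{15} i \sqrt{13530}}{2} - 51} = \frac{1}{\frac{i \sqrt{13530}}{30} - 51} = \frac{1}{-51 + \frac{i \sqrt{13530}}{30}}$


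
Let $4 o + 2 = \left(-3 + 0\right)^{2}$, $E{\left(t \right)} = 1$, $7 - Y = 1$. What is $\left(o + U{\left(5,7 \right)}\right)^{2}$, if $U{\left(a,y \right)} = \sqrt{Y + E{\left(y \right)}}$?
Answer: $\frac{161}{16} + \frac{7 \sqrt{7}}{2} \approx 19.323$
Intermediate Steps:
$Y = 6$ ($Y = 7 - 1 = 6$)
$U{\left(a,y \right)} = \sqrt{7}$ ($U{\left(a,y \right)} = \sqrt{6 + 1} = \sqrt{7}$)
$o = \frac{7}{4}$ ($o = - \frac{1}{2} + \frac{\left(-3 + 0\right)^{2}}{4} = - \frac{1}{2} + \frac{\left(-3\right)^{2}}{4} = - \frac{1}{2} + \frac{1}{4} \cdot 9 = - \frac{1}{2} + \frac{9}{4} = \frac{7}{4} \approx 1.75$)
$\left(o + U{\left(5,7 \right)}\right)^{2} = \left(\frac{7}{4} + \sqrt{7}\right)^{2}$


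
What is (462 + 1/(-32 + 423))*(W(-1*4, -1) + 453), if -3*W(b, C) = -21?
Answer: 3612860/17 ≈ 2.1252e+5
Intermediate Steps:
W(b, C) = 7 (W(b, C) = -⅓*(-21) = 7)
(462 + 1/(-32 + 423))*(W(-1*4, -1) + 453) = (462 + 1/(-32 + 423))*(7 + 453) = (462 + 1/391)*460 = (180643/391)*460 = 3612860/17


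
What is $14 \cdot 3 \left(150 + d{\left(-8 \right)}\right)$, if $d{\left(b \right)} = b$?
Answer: $5964$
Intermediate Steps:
$14 \cdot 3 \left(150 + d{\left(-8 \right)}\right) = 14 \cdot 3 \left(150 - 8\right) = 42 \cdot 142 = 5964$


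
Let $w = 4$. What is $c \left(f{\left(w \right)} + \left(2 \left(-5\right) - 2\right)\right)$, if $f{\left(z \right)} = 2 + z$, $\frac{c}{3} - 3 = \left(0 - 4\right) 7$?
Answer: $450$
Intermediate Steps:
$c = -75$ ($c = 9 + 3 \left(0 - 4\right) 7 = 9 + 3 \left(\left(-4\right) 7\right) = 9 + 3 \left(-28\right) = 9 - 84 = -75$)
$c \left(f{\left(w \right)} + \left(2 \left(-5\right) - 2\right)\right) = - 75 \left(\left(2 + 4\right) + \left(2 \left(-5\right) - 2\right)\right) = - 75 \left(6 - 12\right) = \left(-75\right) \left(-6\right) = 450$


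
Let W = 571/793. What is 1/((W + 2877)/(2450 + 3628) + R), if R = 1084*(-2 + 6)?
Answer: 2409927/10450584488 ≈ 0.00023060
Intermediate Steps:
W = 571/793 (W = 571*(1/793) = 571/793 ≈ 0.72005)
R = 4336 (R = 1084*4 = 4336)
1/((W + 2877)/(2450 + 3628) + R) = 1/((571/793 + 2877)/(2450 + 3628) + 4336) = 1/((2282032/793)/6078 + 4336) = 1/((2282032/793)*(1/6078) + 4336) = 1/(1141016/2409927 + 4336) = 1/(10450584488/2409927) = 2409927/10450584488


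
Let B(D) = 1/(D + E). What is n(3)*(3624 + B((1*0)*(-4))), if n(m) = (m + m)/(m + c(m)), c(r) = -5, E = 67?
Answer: -728427/67 ≈ -10872.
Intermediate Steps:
n(m) = 2*m/(-5 + m) (n(m) = (m + m)/(m - 5) = (2*m)/(-5 + m) = 2*m/(-5 + m))
B(D) = 1/(67 + D) (B(D) = 1/(D + 67) = 1/(67 + D))
n(3)*(3624 + B((1*0)*(-4))) = (2*3/(-5 + 3))*(3624 + 1/(67 + (1*0)*(-4))) = (2*3/(-2))*(3624 + 1/(67 + 0*(-4))) = (2*3*(-½))*(3624 + 1/(67 + 0)) = -3*(3624 + 1/67) = -3*242809/67 = -728427/67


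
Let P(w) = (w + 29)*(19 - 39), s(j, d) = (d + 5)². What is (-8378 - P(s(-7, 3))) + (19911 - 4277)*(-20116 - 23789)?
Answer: -686417288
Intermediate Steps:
s(j, d) = (5 + d)²
P(w) = -580 - 20*w (P(w) = (29 + w)*(-20) = -580 - 20*w)
(-8378 - P(s(-7, 3))) + (19911 - 4277)*(-20116 - 23789) = (-8378 - (-580 - 20*(5 + 3)²)) + (19911 - 4277)*(-20116 - 23789) = (-8378 - (-580 - 20*8²)) + 15634*(-43905) = (-8378 - (-580 - 20*64)) - 686410770 = (-8378 - (-580 - 1280)) - 686410770 = (-8378 - 1*(-1860)) - 686410770 = (-8378 + 1860) - 686410770 = -6518 - 686410770 = -686417288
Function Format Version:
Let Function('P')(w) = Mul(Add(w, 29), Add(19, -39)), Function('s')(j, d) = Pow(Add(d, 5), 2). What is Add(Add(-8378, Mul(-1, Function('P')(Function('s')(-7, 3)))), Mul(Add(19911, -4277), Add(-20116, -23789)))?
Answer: -686417288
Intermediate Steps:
Function('s')(j, d) = Pow(Add(5, d), 2)
Function('P')(w) = Add(-580, Mul(-20, w)) (Function('P')(w) = Mul(Add(29, w), -20) = Add(-580, Mul(-20, w)))
Add(Add(-8378, Mul(-1, Function('P')(Function('s')(-7, 3)))), Mul(Add(19911, -4277), Add(-20116, -23789))) = Add(Add(-8378, Mul(-1, Add(-580, Mul(-20, Pow(Add(5, 3), 2))))), Mul(Add(19911, -4277), Add(-20116, -23789))) = Add(Add(-8378, Mul(-1, Add(-580, Mul(-20, Pow(8, 2))))), Mul(15634, -43905)) = Add(Add(-8378, Mul(-1, Add(-580, Mul(-20, 64)))), -686410770) = Add(Add(-8378, Mul(-1, Add(-580, -1280))), -686410770) = Add(Add(-8378, Mul(-1, -1860)), -686410770) = Add(Add(-8378, 1860), -686410770) = Add(-6518, -686410770) = -686417288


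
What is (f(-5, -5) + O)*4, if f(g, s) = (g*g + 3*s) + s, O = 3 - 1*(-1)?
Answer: 36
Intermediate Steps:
O = 4 (O = 3 + 1 = 4)
f(g, s) = g**2 + 4*s (f(g, s) = (g**2 + 3*s) + s = g**2 + 4*s)
(f(-5, -5) + O)*4 = (((-5)**2 + 4*(-5)) + 4)*4 = ((25 - 20) + 4)*4 = (5 + 4)*4 = 9*4 = 36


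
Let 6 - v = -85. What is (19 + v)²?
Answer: 12100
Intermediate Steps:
v = 91 (v = 6 - 1*(-85) = 6 + 85 = 91)
(19 + v)² = (19 + 91)² = 110² = 12100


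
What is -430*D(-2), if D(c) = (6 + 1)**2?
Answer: -21070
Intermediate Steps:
D(c) = 49 (D(c) = 7**2 = 49)
-430*D(-2) = -430*49 = -21070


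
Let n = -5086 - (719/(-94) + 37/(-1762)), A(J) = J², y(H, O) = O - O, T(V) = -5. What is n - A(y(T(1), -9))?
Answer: -210278413/41407 ≈ -5078.3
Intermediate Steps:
y(H, O) = 0
n = -210278413/41407 (n = -5086 - (719*(-1/94) + 37*(-1/1762)) = -5086 - (-719/94 - 37/1762) = -5086 - 1*(-317589/41407) = -5086 + 317589/41407 = -210278413/41407 ≈ -5078.3)
n - A(y(T(1), -9)) = -210278413/41407 - 1*0² = -210278413/41407 - 1*0 = -210278413/41407 + 0 = -210278413/41407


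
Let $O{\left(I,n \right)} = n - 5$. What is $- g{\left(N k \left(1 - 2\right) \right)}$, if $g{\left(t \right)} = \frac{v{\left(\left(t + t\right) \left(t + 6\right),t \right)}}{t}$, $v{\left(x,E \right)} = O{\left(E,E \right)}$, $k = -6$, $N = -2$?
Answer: $- \frac{17}{12} \approx -1.4167$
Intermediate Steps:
$O{\left(I,n \right)} = -5 + n$ ($O{\left(I,n \right)} = n - 5 = -5 + n$)
$v{\left(x,E \right)} = -5 + E$
$g{\left(t \right)} = \frac{-5 + t}{t}$
$- g{\left(N k \left(1 - 2\right) \right)} = - \frac{-5 + \left(-2\right) \left(-6\right) \left(1 - 2\right)}{\left(-2\right) \left(-6\right) \left(1 - 2\right)} = - \frac{-5 + 12 \left(1 - 2\right)}{12 \left(1 - 2\right)} = - \frac{-5 + 12 \left(-1\right)}{12 \left(-1\right)} = - \frac{-5 - 12}{-12} = - \frac{\left(-1\right) \left(-17\right)}{12} = \left(-1\right) \frac{17}{12} = - \frac{17}{12}$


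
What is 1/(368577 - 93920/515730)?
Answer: 51573/19008612229 ≈ 2.7131e-6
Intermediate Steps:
1/(368577 - 93920/515730) = 1/(368577 - 93920*1/515730) = 1/(368577 - 9392/51573) = 1/(19008612229/51573) = 51573/19008612229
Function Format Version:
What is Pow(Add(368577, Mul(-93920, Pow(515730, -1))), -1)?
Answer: Rational(51573, 19008612229) ≈ 2.7131e-6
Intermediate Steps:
Pow(Add(368577, Mul(-93920, Pow(515730, -1))), -1) = Pow(Add(368577, Mul(-93920, Rational(1, 515730))), -1) = Pow(Add(368577, Rational(-9392, 51573)), -1) = Pow(Rational(19008612229, 51573), -1) = Rational(51573, 19008612229)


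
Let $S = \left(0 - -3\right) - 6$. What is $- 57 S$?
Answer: $171$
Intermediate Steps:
$S = -3$ ($S = \left(0 + 3\right) - 6 = 3 - 6 = -3$)
$- 57 S = \left(-57\right) \left(-3\right) = 171$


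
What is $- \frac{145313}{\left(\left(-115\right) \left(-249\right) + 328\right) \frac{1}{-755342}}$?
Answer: $\frac{109761012046}{28963} \approx 3.7897 \cdot 10^{6}$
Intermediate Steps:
$- \frac{145313}{\left(\left(-115\right) \left(-249\right) + 328\right) \frac{1}{-755342}} = - \frac{145313}{\left(28635 + 328\right) \left(- \frac{1}{755342}\right)} = - \frac{145313}{28963 \left(- \frac{1}{755342}\right)} = - \frac{145313}{- \frac{28963}{755342}} = \left(-145313\right) \left(- \frac{755342}{28963}\right) = \frac{109761012046}{28963}$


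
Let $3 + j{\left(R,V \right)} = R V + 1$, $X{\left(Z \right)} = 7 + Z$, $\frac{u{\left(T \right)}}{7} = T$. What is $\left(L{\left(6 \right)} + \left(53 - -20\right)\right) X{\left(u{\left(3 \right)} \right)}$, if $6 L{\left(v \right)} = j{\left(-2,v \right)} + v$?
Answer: $\frac{6020}{3} \approx 2006.7$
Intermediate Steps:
$u{\left(T \right)} = 7 T$
$j{\left(R,V \right)} = -2 + R V$ ($j{\left(R,V \right)} = -3 + \left(R V + 1\right) = -3 + \left(1 + R V\right) = -2 + R V$)
$L{\left(v \right)} = - \frac{1}{3} - \frac{v}{6}$ ($L{\left(v \right)} = \frac{\left(-2 - 2 v\right) + v}{6} = \frac{-2 - v}{6} = - \frac{1}{3} - \frac{v}{6}$)
$\left(L{\left(6 \right)} + \left(53 - -20\right)\right) X{\left(u{\left(3 \right)} \right)} = \left(\left(- \frac{1}{3} - 1\right) + \left(53 - -20\right)\right) \left(7 + 7 \cdot 3\right) = \left(\left(- \frac{1}{3} - 1\right) + \left(53 + 20\right)\right) \left(7 + 21\right) = \left(- \frac{4}{3} + 73\right) 28 = \frac{215}{3} \cdot 28 = \frac{6020}{3}$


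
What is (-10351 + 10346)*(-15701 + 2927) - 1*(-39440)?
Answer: 103310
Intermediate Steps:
(-10351 + 10346)*(-15701 + 2927) - 1*(-39440) = -5*(-12774) + 39440 = 63870 + 39440 = 103310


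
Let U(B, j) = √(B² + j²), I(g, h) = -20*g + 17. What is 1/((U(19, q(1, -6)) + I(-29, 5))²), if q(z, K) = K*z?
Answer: (597 + √397)⁻² ≈ 2.6275e-6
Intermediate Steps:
I(g, h) = 17 - 20*g
1/((U(19, q(1, -6)) + I(-29, 5))²) = 1/((√(19² + (-6*1)²) + (17 - 20*(-29)))²) = 1/((√(361 + (-6)²) + (17 + 580))²) = 1/((√(361 + 36) + 597)²) = 1/((√397 + 597)²) = 1/((597 + √397)²) = (597 + √397)⁻²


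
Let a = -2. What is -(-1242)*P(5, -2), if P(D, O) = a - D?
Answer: -8694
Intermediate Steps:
P(D, O) = -2 - D
-(-1242)*P(5, -2) = -(-1242)*(-2 - 1*5) = -(-1242)*(-2 - 5) = -(-1242)*(-7) = -414*21 = -8694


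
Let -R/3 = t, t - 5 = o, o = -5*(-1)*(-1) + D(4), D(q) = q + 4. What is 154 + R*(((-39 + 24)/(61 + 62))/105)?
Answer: 44206/287 ≈ 154.03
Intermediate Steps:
D(q) = 4 + q
o = 3 (o = -5*(-1)*(-1) + (4 + 4) = 5*(-1) + 8 = -5 + 8 = 3)
t = 8 (t = 5 + 3 = 8)
R = -24 (R = -3*8 = -24)
154 + R*(((-39 + 24)/(61 + 62))/105) = 154 - 24*(-39 + 24)/(61 + 62)/105 = 154 - 24*(-15/123)/105 = 154 - 24*(-15*1/123)/105 = 154 - (-120)/(41*105) = 154 - 24*(-1/861) = 154 + 8/287 = 44206/287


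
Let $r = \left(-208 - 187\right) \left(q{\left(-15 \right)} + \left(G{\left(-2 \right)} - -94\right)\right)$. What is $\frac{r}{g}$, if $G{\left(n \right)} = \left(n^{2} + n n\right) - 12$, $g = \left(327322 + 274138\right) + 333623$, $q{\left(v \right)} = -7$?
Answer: $- \frac{32785}{935083} \approx -0.035061$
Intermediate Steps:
$g = 935083$ ($g = 601460 + 333623 = 935083$)
$G{\left(n \right)} = -12 + 2 n^{2}$ ($G{\left(n \right)} = \left(n^{2} + n^{2}\right) - 12 = 2 n^{2} - 12 = -12 + 2 n^{2}$)
$r = -32785$ ($r = \left(-208 - 187\right) \left(-7 - \left(-82 - 8\right)\right) = \left(-208 - 187\right) \left(-7 + \left(\left(-12 + 2 \cdot 4\right) + 94\right)\right) = - 395 \left(-7 + \left(\left(-12 + 8\right) + 94\right)\right) = - 395 \left(-7 + \left(-4 + 94\right)\right) = - 395 \left(-7 + 90\right) = \left(-395\right) 83 = -32785$)
$\frac{r}{g} = - \frac{32785}{935083}$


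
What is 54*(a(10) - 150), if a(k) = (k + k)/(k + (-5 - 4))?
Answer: -7020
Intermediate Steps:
a(k) = 2*k/(-9 + k) (a(k) = (2*k)/(k - 9) = (2*k)/(-9 + k) = 2*k/(-9 + k))
54*(a(10) - 150) = 54*(2*10/(-9 + 10) - 150) = 54*(2*10/1 - 150) = 54*(2*10*1 - 150) = 54*(20 - 150) = 54*(-130) = -7020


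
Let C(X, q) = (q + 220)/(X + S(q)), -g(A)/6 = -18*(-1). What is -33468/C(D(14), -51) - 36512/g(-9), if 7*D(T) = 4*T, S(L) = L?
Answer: 40398980/4563 ≈ 8853.6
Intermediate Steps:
D(T) = 4*T/7 (D(T) = (4*T)/7 = 4*T/7)
g(A) = -108 (g(A) = -(-108)*(-1) = -6*18 = -108)
C(X, q) = (220 + q)/(X + q) (C(X, q) = (q + 220)/(X + q) = (220 + q)/(X + q))
-33468/C(D(14), -51) - 36512/g(-9) = -33468*((4/7)*14 - 51)/(220 - 51) - 36512/(-108) = -33468/(169/(8 - 51)) - 36512*(-1/108) = -33468/(169/(-43)) + 9128/27 = -33468/((-1/43*169)) + 9128/27 = -33468/(-169/43) + 9128/27 = -33468*(-43/169) + 9128/27 = 1439124/169 + 9128/27 = 40398980/4563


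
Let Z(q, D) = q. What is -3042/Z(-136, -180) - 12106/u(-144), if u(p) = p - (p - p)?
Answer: 130279/1224 ≈ 106.44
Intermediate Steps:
u(p) = p (u(p) = p - 1*0 = p + 0 = p)
-3042/Z(-136, -180) - 12106/u(-144) = -3042/(-136) - 12106/(-144) = -3042*(-1/136) - 12106*(-1/144) = 1521/68 + 6053/72 = 130279/1224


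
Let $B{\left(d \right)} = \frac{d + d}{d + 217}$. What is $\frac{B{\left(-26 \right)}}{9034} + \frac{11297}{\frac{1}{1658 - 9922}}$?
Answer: $- \frac{80544686426802}{862747} \approx -9.3358 \cdot 10^{7}$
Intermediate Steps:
$B{\left(d \right)} = \frac{2 d}{217 + d}$
$\frac{B{\left(-26 \right)}}{9034} + \frac{11297}{\frac{1}{1658 - 9922}} = \frac{2 \left(-26\right) \frac{1}{217 - 26}}{9034} + \frac{11297}{\frac{1}{1658 - 9922}} = 2 \left(-26\right) \frac{1}{191} \cdot \frac{1}{9034} + \frac{11297}{\frac{1}{-8264}} = 2 \left(-26\right) \frac{1}{191} \cdot \frac{1}{9034} + \frac{11297}{- \frac{1}{8264}} = \left(- \frac{52}{191}\right) \frac{1}{9034} + 11297 \left(-8264\right) = - \frac{26}{862747} - 93358408 = - \frac{80544686426802}{862747}$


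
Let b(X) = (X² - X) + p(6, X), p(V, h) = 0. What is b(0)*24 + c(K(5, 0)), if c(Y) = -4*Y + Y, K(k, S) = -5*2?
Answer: 30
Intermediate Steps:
K(k, S) = -10
b(X) = X² - X (b(X) = (X² - X) + 0 = X² - X)
c(Y) = -3*Y
b(0)*24 + c(K(5, 0)) = (0*(-1 + 0))*24 - 3*(-10) = (0*(-1))*24 + 30 = 0*24 + 30 = 0 + 30 = 30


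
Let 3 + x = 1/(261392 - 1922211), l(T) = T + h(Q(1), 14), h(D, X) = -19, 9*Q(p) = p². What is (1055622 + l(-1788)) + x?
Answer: 1750190992027/1660819 ≈ 1.0538e+6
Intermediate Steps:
Q(p) = p²/9
l(T) = -19 + T (l(T) = T - 19 = -19 + T)
x = -4982458/1660819 (x = -3 + 1/(261392 - 1922211) = -3 + 1/(-1660819) = -3 - 1/1660819 = -4982458/1660819 ≈ -3.0000)
(1055622 + l(-1788)) + x = (1055622 + (-19 - 1788)) - 4982458/1660819 = (1055622 - 1807) - 4982458/1660819 = 1053815 - 4982458/1660819 = 1750190992027/1660819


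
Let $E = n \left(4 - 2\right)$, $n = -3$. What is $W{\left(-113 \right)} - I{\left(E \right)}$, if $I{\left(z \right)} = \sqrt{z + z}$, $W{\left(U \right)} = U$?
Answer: $-113 - 2 i \sqrt{3} \approx -113.0 - 3.4641 i$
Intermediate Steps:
$E = -6$ ($E = - 3 \left(4 - 2\right) = \left(-3\right) 2 = -6$)
$I{\left(z \right)} = \sqrt{2} \sqrt{z}$ ($I{\left(z \right)} = \sqrt{2 z} = \sqrt{2} \sqrt{z}$)
$W{\left(-113 \right)} - I{\left(E \right)} = -113 - \sqrt{2} \sqrt{-6} = -113 - \sqrt{2} i \sqrt{6} = -113 - 2 i \sqrt{3}$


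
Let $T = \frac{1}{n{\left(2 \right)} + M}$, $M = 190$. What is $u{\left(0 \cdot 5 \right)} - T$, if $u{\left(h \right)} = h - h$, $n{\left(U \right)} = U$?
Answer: $- \frac{1}{192} \approx -0.0052083$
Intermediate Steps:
$u{\left(h \right)} = 0$
$T = \frac{1}{192}$ ($T = \frac{1}{2 + 190} = \frac{1}{192} \approx 0.0052083$)
$u{\left(0 \cdot 5 \right)} - T = 0 - \frac{1}{192} = - \frac{1}{192}$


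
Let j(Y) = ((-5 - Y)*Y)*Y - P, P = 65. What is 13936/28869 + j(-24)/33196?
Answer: 18062449/22286868 ≈ 0.81045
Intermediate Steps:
j(Y) = -65 + Y²*(-5 - Y) (j(Y) = ((-5 - Y)*Y)*Y - 1*65 = (Y*(-5 - Y))*Y - 65 = Y²*(-5 - Y) - 65 = -65 + Y²*(-5 - Y))
13936/28869 + j(-24)/33196 = 13936/28869 + (-65 - 1*(-24)³ - 5*(-24)²)/33196 = 13936*(1/28869) + (-65 - 1*(-13824) - 5*576)*(1/33196) = 13936/28869 + (-65 + 13824 - 2880)*(1/33196) = 13936/28869 + 10879*(1/33196) = 13936/28869 + 253/772 = 18062449/22286868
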